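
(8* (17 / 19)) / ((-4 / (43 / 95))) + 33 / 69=-13771 / 41515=-0.33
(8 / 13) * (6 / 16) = 3 / 13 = 0.23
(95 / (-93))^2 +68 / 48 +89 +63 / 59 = 92.53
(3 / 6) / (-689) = -0.00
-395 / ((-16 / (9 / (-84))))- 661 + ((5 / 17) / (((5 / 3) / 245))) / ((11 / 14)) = -50987611 / 83776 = -608.62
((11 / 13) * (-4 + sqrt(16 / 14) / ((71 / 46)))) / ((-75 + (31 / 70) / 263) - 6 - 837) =810040 / 219704537 - 2661560 * sqrt(14) / 15599022127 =0.00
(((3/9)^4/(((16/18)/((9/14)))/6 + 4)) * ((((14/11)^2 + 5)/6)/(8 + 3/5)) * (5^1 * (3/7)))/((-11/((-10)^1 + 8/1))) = 60075/411848668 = 0.00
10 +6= 16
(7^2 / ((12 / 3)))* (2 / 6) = 49 / 12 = 4.08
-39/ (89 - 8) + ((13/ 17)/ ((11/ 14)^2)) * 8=523627/ 55539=9.43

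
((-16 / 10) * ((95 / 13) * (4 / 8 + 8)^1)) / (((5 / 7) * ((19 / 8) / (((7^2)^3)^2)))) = -52707621661408 / 65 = -810886487098.58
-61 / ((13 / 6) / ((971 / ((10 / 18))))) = -3198474 / 65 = -49207.29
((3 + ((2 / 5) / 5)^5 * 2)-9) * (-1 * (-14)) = -820311604 / 9765625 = -84.00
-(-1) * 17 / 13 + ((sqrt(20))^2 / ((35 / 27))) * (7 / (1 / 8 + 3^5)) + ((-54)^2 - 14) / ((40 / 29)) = 212970691 / 101140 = 2105.70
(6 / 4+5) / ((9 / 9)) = 13 / 2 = 6.50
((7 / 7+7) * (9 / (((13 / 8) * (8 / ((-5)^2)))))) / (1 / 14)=25200 / 13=1938.46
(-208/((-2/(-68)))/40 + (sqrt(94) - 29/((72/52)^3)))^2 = 30045184973209/850305600 - 5474053 * sqrt(94)/14580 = 31694.46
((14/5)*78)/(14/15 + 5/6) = 6552/53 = 123.62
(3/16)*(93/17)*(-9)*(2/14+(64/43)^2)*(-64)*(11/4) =843020541/220031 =3831.37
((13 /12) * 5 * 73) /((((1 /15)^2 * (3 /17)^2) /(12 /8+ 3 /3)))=171413125 /24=7142213.54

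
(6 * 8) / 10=24 / 5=4.80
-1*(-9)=9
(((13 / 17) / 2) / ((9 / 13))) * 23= 3887 / 306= 12.70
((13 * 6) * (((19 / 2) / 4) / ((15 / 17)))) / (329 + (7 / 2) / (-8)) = 16796 / 26285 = 0.64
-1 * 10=-10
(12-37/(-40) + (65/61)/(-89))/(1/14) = 19629351/108580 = 180.78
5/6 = 0.83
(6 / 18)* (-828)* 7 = -1932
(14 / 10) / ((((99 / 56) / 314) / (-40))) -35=-988169 / 99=-9981.51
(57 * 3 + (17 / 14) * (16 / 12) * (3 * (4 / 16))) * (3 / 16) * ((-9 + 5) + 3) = -7233 / 224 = -32.29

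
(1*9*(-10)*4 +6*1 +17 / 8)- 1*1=-2823 / 8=-352.88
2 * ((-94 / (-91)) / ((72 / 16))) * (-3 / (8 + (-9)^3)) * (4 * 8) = 12032 / 196833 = 0.06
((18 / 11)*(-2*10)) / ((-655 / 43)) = 3096 / 1441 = 2.15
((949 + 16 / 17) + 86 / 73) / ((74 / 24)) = 14164068 / 45917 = 308.47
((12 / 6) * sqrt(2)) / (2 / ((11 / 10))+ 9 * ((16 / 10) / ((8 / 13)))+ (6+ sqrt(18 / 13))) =-36300 * sqrt(13) / 38270707+ 2455310 * sqrt(2) / 38270707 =0.09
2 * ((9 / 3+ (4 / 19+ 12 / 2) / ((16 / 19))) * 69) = 5727 / 4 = 1431.75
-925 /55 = -185 /11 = -16.82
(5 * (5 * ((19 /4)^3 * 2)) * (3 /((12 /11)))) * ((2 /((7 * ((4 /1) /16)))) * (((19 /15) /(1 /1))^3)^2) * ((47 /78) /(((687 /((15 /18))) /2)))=166829539751743 /1640696148000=101.68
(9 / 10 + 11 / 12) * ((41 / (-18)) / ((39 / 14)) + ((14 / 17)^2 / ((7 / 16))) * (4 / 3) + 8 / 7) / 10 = 185142931 / 426043800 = 0.43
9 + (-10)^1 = -1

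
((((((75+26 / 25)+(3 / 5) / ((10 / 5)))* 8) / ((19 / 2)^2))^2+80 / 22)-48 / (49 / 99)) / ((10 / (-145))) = 30270018384948 / 43901886875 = 689.49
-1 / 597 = -0.00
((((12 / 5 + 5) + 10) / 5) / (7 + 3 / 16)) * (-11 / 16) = -957 / 2875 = -0.33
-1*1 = -1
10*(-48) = -480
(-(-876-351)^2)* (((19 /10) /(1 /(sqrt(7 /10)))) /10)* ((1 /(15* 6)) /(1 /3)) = -9535017* sqrt(70) /10000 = -7977.57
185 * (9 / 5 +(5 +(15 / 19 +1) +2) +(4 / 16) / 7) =1045731 / 532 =1965.66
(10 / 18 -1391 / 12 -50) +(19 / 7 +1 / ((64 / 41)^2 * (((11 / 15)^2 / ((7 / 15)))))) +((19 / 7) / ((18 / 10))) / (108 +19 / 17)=-626606873225 / 3861344256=-162.28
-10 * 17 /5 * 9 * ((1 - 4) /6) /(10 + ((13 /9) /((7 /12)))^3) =1416933 /233218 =6.08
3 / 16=0.19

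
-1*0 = 0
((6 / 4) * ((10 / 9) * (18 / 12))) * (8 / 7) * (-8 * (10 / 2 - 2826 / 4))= 112240 / 7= 16034.29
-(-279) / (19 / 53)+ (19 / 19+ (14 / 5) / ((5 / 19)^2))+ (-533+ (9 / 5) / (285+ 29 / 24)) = 4677211569 / 16313875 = 286.70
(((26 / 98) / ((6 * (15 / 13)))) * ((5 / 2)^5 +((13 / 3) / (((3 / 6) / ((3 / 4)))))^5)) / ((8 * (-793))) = -4433 / 62720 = -0.07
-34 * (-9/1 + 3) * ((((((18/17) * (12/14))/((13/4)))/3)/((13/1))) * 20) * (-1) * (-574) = 2833920/169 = 16768.76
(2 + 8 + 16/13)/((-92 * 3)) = -73/1794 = -0.04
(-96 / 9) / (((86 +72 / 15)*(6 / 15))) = -200 / 681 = -0.29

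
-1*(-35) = 35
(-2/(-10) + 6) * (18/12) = 9.30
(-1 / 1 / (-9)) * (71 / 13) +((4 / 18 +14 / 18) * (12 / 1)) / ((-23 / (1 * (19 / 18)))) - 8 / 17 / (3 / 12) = -1.83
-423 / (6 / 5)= -705 / 2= -352.50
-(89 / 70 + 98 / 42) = -757 / 210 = -3.60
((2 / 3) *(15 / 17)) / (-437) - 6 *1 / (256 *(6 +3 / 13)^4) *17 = -0.00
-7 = -7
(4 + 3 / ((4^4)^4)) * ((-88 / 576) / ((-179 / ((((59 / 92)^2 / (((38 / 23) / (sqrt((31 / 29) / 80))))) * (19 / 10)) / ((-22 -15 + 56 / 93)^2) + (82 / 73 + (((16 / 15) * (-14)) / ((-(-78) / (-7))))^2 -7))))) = -1481950062133707793 / 106374278794759372800 + 632178830568879737 * sqrt(4495) / 300833386881357300367360000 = -0.01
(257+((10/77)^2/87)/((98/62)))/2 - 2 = 6394660831/50550654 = 126.50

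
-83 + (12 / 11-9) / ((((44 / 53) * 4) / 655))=-3180893 / 1936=-1643.02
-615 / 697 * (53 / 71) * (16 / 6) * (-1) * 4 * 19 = 161120 / 1207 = 133.49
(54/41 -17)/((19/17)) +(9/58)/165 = -34867553/2485010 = -14.03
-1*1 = -1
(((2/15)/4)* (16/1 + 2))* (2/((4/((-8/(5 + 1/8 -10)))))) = 32/65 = 0.49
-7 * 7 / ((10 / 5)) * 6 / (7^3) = -3 / 7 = -0.43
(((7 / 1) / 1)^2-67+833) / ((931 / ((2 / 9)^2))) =3260 / 75411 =0.04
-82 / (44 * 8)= -41 / 176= -0.23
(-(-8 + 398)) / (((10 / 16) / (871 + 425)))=-808704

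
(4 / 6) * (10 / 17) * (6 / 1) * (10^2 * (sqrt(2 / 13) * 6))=24000 * sqrt(26) / 221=553.74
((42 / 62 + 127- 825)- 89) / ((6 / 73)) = -889724 / 93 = -9566.92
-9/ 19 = -0.47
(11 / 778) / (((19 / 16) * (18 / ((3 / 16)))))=0.00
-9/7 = -1.29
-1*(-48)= 48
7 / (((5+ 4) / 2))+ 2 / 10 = 79 / 45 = 1.76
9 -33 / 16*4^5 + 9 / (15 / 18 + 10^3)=-12628461 / 6005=-2102.99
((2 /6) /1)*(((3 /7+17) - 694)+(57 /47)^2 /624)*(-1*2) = 2176051811 /4824456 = 451.05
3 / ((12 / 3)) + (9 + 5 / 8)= 83 / 8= 10.38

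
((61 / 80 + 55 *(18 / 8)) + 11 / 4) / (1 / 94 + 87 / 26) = 6220591 / 164080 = 37.91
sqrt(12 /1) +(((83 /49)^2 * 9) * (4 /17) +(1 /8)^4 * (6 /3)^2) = 2 * sqrt(3) +253996913 /41796608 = 9.54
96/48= 2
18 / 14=9 / 7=1.29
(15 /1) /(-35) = -3 /7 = -0.43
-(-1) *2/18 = 1/9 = 0.11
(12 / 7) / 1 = 12 / 7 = 1.71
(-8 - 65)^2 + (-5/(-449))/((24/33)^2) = 153134749/28736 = 5329.02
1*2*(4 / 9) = 0.89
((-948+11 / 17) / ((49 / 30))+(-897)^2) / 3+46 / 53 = 11832396915 / 44149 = 268010.53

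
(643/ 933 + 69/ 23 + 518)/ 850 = 243368/ 396525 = 0.61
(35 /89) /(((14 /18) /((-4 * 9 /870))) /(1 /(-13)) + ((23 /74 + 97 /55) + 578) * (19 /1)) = 1923075 /55090780348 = 0.00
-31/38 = -0.82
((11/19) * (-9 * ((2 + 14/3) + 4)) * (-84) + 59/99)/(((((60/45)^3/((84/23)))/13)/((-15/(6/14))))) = -251759449305/76912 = -3273344.20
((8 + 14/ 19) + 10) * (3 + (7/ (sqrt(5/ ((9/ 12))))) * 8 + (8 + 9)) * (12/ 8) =10680/ 19 + 14952 * sqrt(15)/ 95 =1171.67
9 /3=3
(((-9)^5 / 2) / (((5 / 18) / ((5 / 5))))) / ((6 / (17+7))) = -2125764 / 5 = -425152.80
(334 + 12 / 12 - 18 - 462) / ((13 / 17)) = -2465 / 13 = -189.62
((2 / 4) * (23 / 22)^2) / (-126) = -529 / 121968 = -0.00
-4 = -4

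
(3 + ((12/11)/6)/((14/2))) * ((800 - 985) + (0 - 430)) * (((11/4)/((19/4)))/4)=-143295/532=-269.35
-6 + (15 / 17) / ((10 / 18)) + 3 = -24 / 17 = -1.41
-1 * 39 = -39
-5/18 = -0.28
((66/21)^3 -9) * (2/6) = 7561/1029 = 7.35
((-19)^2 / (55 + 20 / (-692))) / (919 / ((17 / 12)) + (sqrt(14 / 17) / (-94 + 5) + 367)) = 94491389*sqrt(238) / 22459201325523810 + 145210870433807 / 22459201325523810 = 0.01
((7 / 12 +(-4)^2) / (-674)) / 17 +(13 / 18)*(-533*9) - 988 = -612201139 / 137496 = -4452.50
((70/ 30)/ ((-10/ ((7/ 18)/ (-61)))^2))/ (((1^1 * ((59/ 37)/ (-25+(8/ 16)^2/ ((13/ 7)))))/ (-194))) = 530572637/ 184939653600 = 0.00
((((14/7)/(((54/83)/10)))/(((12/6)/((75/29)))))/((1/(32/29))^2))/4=2656000/219501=12.10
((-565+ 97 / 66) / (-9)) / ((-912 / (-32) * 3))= 37193 / 50787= 0.73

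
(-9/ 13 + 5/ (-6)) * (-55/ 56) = 935/ 624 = 1.50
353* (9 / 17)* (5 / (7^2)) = 15885 / 833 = 19.07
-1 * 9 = -9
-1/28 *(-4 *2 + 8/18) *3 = 17/21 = 0.81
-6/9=-2/3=-0.67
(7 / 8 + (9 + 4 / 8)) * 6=62.25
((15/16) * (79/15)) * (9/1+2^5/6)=3397/48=70.77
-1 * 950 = -950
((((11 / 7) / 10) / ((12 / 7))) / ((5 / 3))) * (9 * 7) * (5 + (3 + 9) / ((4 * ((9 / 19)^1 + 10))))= 182259 / 9950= 18.32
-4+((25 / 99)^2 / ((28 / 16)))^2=-18821431796 / 4706920449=-4.00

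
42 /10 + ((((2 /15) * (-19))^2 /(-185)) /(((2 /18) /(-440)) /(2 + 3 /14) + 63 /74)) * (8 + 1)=185260611 /48330275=3.83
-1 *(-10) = 10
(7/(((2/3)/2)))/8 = 21/8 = 2.62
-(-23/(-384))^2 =-529/147456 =-0.00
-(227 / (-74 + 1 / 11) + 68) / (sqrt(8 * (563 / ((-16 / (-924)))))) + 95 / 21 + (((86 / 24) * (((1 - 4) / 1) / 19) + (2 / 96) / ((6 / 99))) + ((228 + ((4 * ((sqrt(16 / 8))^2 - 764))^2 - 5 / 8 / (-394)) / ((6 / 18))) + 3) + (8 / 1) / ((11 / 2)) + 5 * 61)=771154517753569 / 27668256 - 7541 * sqrt(260106) / 30209454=27871453.63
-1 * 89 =-89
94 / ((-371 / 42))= -564 / 53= -10.64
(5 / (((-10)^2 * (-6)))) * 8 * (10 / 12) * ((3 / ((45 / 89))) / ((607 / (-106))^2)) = -500002 / 49740615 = -0.01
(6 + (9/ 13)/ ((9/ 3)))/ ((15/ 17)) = 459/ 65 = 7.06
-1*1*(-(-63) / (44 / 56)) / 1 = -882 / 11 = -80.18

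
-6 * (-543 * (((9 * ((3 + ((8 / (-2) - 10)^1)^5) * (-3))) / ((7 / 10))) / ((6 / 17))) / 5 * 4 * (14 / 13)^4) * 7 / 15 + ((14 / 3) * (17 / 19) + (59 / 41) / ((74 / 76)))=1187385066173007166888 / 12348205545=96158511602.83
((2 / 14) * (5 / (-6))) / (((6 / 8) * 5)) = -2 / 63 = -0.03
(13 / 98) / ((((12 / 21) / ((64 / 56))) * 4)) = 13 / 196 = 0.07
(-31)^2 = 961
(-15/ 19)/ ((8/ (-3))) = 45/ 152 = 0.30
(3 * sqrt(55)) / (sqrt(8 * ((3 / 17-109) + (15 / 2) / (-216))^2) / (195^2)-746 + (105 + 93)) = -71225103653308800 * sqrt(55) / 13010452264497170591-744174285660 * sqrt(110) / 13010452264497170591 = -0.04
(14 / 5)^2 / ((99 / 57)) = 3724 / 825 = 4.51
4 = 4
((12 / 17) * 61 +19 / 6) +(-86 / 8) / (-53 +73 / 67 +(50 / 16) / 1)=46.45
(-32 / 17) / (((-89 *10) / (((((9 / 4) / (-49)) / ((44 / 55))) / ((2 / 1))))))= -9 / 148274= -0.00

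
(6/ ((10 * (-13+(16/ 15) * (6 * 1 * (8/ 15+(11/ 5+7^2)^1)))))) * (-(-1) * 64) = 2880/ 23857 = 0.12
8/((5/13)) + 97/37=4333/185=23.42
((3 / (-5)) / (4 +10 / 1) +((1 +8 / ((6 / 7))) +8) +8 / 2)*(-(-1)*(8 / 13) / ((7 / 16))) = 299584 / 9555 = 31.35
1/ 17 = 0.06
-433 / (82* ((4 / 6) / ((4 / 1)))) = -1299 / 41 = -31.68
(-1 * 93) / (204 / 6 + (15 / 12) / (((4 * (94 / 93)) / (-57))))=-139872 / 24631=-5.68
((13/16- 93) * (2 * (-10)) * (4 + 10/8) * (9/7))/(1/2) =199125/8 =24890.62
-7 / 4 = -1.75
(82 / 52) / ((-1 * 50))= -41 / 1300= -0.03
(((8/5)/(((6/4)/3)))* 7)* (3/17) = 336/85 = 3.95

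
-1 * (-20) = 20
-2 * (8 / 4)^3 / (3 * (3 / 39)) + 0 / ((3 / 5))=-208 / 3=-69.33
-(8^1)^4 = -4096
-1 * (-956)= 956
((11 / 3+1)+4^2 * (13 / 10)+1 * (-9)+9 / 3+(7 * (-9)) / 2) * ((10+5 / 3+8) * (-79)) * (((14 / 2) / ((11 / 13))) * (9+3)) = 306237022 / 165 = 1855981.95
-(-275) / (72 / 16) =550 / 9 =61.11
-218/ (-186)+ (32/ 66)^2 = 47503/ 33759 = 1.41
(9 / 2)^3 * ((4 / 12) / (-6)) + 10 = 79 / 16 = 4.94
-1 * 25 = -25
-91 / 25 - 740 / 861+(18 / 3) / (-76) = -3744913 / 817950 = -4.58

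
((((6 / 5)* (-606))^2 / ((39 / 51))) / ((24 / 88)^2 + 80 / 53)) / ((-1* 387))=-160145743824 / 141944075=-1128.23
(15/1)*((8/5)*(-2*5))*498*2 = -239040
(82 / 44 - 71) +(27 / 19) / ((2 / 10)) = -25929 / 418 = -62.03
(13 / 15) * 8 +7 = 209 / 15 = 13.93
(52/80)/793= 0.00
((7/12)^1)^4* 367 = 881167/20736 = 42.49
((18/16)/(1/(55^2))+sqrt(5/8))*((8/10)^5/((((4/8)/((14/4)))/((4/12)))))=1792*sqrt(10)/9375+325248/125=2602.59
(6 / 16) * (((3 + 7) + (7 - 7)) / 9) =5 / 12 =0.42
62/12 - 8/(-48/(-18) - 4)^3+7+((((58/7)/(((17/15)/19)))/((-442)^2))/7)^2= 617401854507920107/39725588467435416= 15.54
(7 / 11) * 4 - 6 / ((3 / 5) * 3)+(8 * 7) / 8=205 / 33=6.21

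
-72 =-72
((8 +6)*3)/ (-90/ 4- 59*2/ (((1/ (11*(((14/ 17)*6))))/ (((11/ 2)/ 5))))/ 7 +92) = -7140/ 159521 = -0.04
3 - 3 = 0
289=289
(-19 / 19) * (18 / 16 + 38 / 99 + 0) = -1195 / 792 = -1.51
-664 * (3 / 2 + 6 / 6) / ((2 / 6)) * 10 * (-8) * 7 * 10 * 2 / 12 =4648000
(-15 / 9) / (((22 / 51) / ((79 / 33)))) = -6715 / 726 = -9.25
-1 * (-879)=879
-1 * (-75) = 75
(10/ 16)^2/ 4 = 0.10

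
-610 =-610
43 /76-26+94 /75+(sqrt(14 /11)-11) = -34.05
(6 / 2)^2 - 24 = -15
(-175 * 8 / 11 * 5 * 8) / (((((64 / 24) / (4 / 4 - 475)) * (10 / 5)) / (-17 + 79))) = 308574000 / 11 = 28052181.82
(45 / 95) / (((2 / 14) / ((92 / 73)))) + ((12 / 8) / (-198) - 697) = -126845863 / 183084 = -692.83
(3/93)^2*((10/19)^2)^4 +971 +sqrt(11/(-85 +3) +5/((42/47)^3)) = 973.62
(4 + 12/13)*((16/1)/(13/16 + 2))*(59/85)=966656/49725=19.44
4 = 4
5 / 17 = 0.29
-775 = -775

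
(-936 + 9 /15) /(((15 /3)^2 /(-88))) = 411576 /125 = 3292.61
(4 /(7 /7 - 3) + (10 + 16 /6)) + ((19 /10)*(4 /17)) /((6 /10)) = 194 /17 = 11.41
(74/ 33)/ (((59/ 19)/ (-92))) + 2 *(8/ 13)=-1650424/ 25311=-65.21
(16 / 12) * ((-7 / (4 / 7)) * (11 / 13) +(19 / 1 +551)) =29101 / 39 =746.18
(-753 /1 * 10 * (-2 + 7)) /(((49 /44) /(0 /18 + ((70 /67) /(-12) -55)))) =6114234500 /3283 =1862392.48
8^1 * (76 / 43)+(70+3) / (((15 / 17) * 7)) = 117203 / 4515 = 25.96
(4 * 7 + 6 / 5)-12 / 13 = 1838 / 65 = 28.28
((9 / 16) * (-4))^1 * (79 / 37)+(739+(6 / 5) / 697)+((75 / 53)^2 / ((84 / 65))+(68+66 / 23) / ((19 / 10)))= 1713056194678569 / 2215979397590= 773.05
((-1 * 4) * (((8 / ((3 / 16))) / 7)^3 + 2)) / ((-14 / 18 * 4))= 2115674 / 7203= 293.72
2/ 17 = 0.12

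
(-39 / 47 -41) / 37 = -1966 / 1739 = -1.13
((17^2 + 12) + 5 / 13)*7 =27426 / 13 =2109.69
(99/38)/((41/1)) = 99/1558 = 0.06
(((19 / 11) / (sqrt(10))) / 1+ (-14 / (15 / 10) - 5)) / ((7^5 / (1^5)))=-43 / 50421+ 19 * sqrt(10) / 1848770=-0.00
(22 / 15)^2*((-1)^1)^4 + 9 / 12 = 2611 / 900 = 2.90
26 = 26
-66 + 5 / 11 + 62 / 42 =-14800 / 231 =-64.07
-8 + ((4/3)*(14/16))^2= -239/36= -6.64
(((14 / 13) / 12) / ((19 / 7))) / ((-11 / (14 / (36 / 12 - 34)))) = 343 / 252681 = 0.00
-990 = -990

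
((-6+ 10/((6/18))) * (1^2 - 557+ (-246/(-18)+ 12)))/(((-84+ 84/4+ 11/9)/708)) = 20275704/139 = 145868.37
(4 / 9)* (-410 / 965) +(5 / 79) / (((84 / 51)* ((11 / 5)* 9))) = -0.19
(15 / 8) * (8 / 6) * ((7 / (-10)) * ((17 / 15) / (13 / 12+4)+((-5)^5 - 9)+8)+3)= 1670671 / 305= 5477.61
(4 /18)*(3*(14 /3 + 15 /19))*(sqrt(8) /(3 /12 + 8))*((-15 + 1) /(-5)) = 69664*sqrt(2) /28215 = 3.49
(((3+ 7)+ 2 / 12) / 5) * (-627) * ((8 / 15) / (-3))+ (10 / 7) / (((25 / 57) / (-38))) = 162032 / 1575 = 102.88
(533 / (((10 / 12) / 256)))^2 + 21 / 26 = 17426501075469 / 650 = 26810001654.57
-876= -876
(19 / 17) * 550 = 10450 / 17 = 614.71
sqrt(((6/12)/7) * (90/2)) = 3 * sqrt(70)/14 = 1.79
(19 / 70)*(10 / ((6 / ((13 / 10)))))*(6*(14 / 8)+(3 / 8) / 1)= 7163 / 1120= 6.40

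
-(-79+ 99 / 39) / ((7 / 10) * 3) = 36.41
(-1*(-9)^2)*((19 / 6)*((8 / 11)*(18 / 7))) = -36936 / 77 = -479.69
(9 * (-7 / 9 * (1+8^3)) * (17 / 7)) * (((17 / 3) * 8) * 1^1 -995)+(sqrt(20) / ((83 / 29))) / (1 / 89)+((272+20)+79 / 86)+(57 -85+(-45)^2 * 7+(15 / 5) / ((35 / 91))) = 5162 * sqrt(5) / 83+3567491009 / 430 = 8296629.79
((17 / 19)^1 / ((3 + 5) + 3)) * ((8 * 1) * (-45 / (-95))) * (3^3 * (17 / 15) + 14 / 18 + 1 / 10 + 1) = 198764 / 19855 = 10.01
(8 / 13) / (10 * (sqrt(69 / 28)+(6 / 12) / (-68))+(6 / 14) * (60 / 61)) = -469454048 / 539913867415+963530624 * sqrt(483) / 539913867415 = 0.04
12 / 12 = 1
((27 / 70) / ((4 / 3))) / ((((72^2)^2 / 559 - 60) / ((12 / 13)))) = 3483 / 626274040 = 0.00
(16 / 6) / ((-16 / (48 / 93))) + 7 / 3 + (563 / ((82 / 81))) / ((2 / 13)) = 55168303 / 15252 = 3617.12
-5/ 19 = -0.26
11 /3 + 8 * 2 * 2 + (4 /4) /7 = 35.81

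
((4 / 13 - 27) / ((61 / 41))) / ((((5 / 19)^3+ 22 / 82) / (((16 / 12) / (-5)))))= 8001805426 / 479213865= 16.70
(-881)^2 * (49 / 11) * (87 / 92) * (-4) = -3308774343 / 253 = -13078159.46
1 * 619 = 619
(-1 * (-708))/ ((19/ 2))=1416/ 19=74.53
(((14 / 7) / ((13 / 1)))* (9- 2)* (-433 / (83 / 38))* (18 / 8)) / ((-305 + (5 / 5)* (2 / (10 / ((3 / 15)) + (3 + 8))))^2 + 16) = -1928598021 / 373475505455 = -0.01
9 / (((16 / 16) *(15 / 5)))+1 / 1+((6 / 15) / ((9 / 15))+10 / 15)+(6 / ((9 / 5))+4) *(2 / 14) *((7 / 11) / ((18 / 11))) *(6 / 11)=5.56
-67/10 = -6.70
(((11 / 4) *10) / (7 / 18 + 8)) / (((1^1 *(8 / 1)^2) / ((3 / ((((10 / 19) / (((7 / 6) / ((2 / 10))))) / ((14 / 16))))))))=460845 / 309248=1.49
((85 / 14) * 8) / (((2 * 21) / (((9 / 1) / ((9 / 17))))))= 2890 / 147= 19.66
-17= -17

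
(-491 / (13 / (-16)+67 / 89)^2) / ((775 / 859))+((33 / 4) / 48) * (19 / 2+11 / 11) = -109471097679607 / 716720000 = -152739.00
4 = 4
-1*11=-11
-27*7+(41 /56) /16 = -169303 /896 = -188.95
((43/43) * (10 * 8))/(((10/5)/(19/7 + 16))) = 5240/7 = 748.57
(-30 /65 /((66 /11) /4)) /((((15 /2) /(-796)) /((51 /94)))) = 54128 /3055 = 17.72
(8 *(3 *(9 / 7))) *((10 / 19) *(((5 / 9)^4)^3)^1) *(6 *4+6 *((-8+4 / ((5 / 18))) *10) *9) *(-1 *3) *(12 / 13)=-90625000000000 / 669850025481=-135.29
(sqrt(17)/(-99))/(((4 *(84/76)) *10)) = -19 *sqrt(17)/83160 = -0.00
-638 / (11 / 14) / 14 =-58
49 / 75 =0.65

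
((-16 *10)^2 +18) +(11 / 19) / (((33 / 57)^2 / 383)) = 289075 / 11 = 26279.55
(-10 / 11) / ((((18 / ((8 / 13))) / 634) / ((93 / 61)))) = -30.04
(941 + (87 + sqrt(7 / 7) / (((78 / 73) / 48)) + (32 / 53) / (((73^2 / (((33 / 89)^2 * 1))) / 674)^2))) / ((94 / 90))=59272311344770936813500 / 57699034620084257023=1027.27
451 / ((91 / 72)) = 32472 / 91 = 356.84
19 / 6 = 3.17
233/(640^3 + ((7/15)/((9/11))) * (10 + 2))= 10485/11796480308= 0.00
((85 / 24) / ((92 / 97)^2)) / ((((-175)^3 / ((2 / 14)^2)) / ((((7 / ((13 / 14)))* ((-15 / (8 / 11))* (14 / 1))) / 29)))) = 1759483 / 1563554720000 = 0.00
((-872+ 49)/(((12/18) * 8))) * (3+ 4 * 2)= -27159/16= -1697.44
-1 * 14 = -14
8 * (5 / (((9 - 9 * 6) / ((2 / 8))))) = -2 / 9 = -0.22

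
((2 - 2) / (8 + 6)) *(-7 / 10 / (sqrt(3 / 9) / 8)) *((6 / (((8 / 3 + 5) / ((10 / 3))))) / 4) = 0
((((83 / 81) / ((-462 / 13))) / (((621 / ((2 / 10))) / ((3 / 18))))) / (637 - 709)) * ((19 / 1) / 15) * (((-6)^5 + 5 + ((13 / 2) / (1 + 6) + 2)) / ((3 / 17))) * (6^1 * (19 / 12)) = -0.01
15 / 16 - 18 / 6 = -33 / 16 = -2.06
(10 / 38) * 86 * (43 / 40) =24.33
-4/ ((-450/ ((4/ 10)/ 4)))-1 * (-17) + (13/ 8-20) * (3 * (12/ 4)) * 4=-1450123/ 2250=-644.50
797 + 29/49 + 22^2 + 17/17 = 62847/49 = 1282.59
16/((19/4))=64/19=3.37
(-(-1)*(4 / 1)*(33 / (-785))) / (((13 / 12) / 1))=-1584 / 10205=-0.16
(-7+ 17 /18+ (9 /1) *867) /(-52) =-140345 /936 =-149.94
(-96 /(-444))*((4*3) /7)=96 /259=0.37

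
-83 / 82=-1.01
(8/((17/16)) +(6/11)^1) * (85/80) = 755/88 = 8.58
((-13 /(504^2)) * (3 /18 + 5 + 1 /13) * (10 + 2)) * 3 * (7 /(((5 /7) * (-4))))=0.02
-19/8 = -2.38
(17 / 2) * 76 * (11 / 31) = 7106 / 31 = 229.23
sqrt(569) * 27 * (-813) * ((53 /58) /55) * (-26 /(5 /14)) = 211739346 * sqrt(569) /7975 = 633325.55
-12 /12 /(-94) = 1 /94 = 0.01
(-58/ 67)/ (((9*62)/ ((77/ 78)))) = -2233/ 1458054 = -0.00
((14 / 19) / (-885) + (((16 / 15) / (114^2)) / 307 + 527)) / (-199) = -465201693263 / 175664673945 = -2.65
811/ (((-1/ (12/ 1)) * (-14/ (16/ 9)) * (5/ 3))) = 25952/ 35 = 741.49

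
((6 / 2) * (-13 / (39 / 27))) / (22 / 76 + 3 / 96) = -5472 / 65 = -84.18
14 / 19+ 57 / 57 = 33 / 19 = 1.74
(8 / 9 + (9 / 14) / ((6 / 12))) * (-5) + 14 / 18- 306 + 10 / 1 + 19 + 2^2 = -5945 / 21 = -283.10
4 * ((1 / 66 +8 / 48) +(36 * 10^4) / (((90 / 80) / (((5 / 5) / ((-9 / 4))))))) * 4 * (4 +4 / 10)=-450559424 / 45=-10012431.64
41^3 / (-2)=-68921 / 2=-34460.50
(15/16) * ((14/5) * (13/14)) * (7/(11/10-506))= -455/13464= -0.03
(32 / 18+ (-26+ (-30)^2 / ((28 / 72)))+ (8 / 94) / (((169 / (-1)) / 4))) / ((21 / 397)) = 454949047478 / 10508589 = 43293.07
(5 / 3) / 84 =5 / 252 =0.02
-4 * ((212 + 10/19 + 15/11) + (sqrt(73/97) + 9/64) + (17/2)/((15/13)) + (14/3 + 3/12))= -45407623/50160 -4 * sqrt(7081)/97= -908.73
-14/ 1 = -14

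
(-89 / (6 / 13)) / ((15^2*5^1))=-1157 / 6750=-0.17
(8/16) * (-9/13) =-9/26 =-0.35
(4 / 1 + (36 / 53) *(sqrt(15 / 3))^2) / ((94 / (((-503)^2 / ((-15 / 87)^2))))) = 41704991524 / 62275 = 669690.75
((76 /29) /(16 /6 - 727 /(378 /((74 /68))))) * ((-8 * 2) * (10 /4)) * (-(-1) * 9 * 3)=-1054892160 /213817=-4933.62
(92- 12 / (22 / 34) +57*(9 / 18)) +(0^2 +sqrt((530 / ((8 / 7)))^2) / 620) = 560345 / 5456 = 102.70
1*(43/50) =43/50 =0.86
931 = 931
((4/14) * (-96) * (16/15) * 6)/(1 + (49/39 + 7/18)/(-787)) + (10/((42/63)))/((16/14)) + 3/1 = -8221998921/51456440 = -159.79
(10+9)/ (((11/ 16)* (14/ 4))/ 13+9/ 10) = 39520/ 2257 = 17.51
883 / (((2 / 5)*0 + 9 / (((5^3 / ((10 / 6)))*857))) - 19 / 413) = -7813247575 / 405836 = -19252.23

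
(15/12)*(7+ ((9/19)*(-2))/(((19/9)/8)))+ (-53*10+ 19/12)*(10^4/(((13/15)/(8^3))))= -58600985519985/18772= -3121723072.66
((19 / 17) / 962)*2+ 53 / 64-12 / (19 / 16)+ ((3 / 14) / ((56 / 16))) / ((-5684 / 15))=-6421411945517 / 692337300928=-9.27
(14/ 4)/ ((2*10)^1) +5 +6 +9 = 807/ 40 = 20.18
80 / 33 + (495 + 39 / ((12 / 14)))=35833 / 66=542.92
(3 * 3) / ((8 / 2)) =9 / 4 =2.25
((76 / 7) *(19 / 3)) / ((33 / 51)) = 24548 / 231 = 106.27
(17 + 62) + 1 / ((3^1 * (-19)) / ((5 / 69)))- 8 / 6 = 305458 / 3933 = 77.67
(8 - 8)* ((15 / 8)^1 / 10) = 0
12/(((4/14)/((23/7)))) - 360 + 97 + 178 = 53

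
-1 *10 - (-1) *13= 3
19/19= 1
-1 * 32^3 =-32768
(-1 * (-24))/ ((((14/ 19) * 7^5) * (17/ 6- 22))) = -0.00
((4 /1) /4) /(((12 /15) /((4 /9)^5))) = 1280 /59049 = 0.02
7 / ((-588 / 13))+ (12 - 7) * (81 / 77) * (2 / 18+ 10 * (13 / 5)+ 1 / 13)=1652701 / 12012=137.59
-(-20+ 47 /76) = 1473 /76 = 19.38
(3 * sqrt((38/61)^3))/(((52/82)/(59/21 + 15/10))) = 140999 * sqrt(2318)/677222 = 10.02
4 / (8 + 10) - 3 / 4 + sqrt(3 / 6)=-19 / 36 + sqrt(2) / 2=0.18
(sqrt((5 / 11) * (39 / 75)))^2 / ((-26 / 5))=-1 / 22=-0.05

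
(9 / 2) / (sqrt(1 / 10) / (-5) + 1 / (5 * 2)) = 15 * sqrt(10) + 75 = 122.43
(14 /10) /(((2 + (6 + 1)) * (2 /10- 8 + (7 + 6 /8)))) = -28 /9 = -3.11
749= 749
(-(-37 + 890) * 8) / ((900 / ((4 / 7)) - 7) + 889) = -6824 / 2457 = -2.78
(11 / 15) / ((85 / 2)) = 22 / 1275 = 0.02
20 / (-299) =-20 / 299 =-0.07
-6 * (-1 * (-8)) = -48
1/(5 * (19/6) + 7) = 0.04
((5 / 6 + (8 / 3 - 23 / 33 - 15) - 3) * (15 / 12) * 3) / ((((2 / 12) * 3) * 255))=-59 / 132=-0.45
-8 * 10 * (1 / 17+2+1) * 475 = -1976000 / 17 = -116235.29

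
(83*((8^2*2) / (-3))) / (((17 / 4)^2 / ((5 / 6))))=-424960 / 2601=-163.38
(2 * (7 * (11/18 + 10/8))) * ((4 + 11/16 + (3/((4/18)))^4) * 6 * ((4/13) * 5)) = 103867085/13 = 7989775.77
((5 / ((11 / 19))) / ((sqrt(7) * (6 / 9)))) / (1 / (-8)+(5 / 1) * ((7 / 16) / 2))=4560 * sqrt(7) / 2387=5.05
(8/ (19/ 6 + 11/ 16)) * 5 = 384/ 37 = 10.38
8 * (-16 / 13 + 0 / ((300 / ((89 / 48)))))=-128 / 13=-9.85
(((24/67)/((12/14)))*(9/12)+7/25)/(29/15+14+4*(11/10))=2982/102175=0.03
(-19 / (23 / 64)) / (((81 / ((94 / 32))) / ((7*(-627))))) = 8415.19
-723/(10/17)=-12291/10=-1229.10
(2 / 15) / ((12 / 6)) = 1 / 15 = 0.07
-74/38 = -37/19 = -1.95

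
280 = 280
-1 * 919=-919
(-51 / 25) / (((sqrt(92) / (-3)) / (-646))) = -49419 * sqrt(23) / 575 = -412.18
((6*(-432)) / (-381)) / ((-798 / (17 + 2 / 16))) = -2466 / 16891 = -0.15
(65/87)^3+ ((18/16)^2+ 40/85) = 1542704167/716451264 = 2.15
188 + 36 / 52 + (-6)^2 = 2921 / 13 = 224.69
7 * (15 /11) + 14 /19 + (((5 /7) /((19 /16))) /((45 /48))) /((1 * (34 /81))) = 11.81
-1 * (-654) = 654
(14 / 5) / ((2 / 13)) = 91 / 5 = 18.20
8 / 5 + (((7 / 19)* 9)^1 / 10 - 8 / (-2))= 1127 / 190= 5.93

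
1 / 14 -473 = -472.93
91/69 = 1.32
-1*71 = -71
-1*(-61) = 61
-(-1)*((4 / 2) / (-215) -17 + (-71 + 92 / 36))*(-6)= 512.72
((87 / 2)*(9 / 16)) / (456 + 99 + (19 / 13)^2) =132327 / 3012992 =0.04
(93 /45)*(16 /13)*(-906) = -149792 /65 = -2304.49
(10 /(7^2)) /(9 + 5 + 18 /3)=1 /98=0.01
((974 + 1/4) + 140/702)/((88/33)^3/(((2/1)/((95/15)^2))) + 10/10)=12313143/4818268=2.56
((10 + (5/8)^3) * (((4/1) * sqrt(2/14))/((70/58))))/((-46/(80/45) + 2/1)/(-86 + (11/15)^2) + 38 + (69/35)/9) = 0.33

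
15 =15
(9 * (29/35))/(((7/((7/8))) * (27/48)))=58/35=1.66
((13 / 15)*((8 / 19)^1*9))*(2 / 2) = 3.28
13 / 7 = 1.86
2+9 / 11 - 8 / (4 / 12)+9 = -134 / 11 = -12.18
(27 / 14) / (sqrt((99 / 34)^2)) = 51 / 77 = 0.66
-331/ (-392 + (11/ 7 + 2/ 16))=18536/ 21857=0.85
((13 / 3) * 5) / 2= 65 / 6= 10.83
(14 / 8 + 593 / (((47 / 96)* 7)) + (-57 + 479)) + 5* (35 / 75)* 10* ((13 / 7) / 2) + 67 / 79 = 193154155 / 311892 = 619.30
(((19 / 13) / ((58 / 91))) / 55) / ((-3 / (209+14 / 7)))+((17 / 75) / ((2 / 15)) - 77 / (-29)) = 6808 / 4785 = 1.42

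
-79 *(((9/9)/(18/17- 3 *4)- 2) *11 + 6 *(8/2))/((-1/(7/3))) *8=409220/279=1466.74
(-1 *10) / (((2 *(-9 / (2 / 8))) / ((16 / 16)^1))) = 5 / 36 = 0.14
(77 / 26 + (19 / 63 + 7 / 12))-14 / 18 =1117 / 364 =3.07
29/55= 0.53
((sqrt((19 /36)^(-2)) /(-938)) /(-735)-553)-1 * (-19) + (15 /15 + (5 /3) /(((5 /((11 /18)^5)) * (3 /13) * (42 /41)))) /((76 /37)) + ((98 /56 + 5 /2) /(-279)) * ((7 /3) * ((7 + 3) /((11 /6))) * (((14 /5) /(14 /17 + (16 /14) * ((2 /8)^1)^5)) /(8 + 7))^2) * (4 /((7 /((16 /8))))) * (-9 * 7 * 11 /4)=-6434424028562873433655917181 /12106439303083329135456000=-531.49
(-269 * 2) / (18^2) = -269 / 162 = -1.66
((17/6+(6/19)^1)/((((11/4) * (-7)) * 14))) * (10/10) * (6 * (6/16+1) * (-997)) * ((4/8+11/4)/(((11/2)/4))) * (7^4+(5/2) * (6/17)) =8635966144/15827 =545647.70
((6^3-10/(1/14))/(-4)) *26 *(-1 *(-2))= -988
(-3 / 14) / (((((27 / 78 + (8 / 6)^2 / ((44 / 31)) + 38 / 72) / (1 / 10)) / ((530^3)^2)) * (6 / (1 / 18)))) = -158475182072350000 / 76629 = -2068083650737.32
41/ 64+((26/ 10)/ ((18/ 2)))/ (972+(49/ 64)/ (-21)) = 114822703/ 179152320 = 0.64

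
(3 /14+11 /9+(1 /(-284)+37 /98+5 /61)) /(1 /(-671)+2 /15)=795218545 /55399596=14.35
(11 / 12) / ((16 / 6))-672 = -671.66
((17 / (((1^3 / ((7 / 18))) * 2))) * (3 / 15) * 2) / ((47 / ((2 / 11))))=119 / 23265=0.01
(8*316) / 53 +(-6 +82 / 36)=41953 / 954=43.98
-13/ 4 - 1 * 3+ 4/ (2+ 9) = -259/ 44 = -5.89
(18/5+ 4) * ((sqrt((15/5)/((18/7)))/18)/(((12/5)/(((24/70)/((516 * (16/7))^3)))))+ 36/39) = 931 * sqrt(42)/151940243128320+ 456/65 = 7.02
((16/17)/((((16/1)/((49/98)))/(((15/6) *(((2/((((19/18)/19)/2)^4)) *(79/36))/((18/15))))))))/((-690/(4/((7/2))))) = -2047680/2737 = -748.15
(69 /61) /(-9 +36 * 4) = 23 /2745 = 0.01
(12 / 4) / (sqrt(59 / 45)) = 9* sqrt(295) / 59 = 2.62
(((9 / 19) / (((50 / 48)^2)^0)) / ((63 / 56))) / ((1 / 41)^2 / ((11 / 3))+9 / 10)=1479280 / 3162531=0.47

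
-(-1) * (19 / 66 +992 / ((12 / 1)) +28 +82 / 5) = 14009 / 110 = 127.35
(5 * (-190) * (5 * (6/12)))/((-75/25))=2375/3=791.67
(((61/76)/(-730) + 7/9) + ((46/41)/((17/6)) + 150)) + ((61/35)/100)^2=16112464292391121/106582974750000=151.17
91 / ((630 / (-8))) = -52 / 45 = -1.16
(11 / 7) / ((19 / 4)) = 44 / 133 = 0.33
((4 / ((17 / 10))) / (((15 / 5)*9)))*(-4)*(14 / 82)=-1120 / 18819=-0.06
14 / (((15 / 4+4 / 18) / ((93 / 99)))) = 5208 / 1573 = 3.31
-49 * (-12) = 588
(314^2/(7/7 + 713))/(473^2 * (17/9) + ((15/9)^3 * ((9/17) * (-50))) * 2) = 147894/452341267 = 0.00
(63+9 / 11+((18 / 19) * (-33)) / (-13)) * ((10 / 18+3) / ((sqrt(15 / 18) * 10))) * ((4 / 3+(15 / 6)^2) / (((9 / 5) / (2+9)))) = 186592 * sqrt(30) / 855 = 1195.33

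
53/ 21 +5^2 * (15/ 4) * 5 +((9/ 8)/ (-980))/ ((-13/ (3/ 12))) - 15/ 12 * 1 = 574857947/ 1223040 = 470.02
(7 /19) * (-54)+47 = 515 /19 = 27.11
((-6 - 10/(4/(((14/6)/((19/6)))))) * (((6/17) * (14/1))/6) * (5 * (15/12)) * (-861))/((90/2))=1496705/1938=772.29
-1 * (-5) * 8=40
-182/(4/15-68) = 1365/508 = 2.69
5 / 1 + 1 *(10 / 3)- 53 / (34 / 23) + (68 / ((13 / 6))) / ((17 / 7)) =-19355 / 1326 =-14.60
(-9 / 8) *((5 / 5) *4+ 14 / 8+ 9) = -16.59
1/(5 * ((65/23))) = 23/325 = 0.07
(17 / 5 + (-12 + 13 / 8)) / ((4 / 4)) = -279 / 40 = -6.98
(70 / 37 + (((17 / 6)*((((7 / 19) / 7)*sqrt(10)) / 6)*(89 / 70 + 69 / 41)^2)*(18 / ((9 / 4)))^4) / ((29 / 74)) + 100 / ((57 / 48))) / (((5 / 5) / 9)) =65303.85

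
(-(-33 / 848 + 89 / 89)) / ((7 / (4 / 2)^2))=-815 / 1484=-0.55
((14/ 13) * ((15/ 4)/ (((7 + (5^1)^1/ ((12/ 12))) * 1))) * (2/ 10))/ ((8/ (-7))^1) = -49/ 832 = -0.06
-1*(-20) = 20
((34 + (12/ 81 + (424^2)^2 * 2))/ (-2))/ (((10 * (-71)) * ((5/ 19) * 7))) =16579857429047/ 670950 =24711017.85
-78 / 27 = -26 / 9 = -2.89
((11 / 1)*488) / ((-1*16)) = -671 / 2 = -335.50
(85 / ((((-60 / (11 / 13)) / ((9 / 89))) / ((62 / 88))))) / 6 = -527 / 37024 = -0.01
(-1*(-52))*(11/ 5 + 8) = 2652/ 5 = 530.40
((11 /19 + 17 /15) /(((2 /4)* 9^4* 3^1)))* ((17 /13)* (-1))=-16592 /72925515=-0.00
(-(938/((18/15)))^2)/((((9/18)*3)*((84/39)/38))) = -194037025/27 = -7186556.48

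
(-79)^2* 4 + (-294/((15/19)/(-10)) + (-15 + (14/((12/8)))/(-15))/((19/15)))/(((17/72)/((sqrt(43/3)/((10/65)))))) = 24964 + 34060* sqrt(129) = 411811.24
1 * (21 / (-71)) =-21 / 71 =-0.30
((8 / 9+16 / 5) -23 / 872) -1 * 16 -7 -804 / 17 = -44181779 / 667080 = -66.23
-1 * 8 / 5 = -8 / 5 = -1.60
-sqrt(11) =-3.32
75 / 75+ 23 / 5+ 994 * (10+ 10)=99428 / 5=19885.60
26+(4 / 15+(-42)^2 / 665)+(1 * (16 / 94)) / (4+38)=2711998 / 93765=28.92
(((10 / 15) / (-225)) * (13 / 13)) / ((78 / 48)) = -16 / 8775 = -0.00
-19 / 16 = -1.19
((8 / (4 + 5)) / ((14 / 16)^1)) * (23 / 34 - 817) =-126880 / 153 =-829.28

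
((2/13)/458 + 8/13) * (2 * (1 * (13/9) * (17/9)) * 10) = 33.60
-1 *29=-29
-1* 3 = -3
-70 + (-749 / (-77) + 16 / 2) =-575 / 11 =-52.27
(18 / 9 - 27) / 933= -25 / 933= -0.03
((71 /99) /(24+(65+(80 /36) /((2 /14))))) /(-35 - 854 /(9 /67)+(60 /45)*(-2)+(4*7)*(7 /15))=-3195 /2972776147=-0.00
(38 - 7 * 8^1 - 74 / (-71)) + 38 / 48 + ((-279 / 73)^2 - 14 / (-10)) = -7220183 / 45403080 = -0.16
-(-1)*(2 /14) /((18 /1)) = 1 /126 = 0.01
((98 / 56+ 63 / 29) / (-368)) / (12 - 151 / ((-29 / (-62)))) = 455 / 13268608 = 0.00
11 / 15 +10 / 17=337 / 255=1.32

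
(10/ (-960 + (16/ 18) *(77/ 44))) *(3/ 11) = -135/ 47443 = -0.00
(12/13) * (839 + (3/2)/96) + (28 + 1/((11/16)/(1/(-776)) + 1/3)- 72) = 486051613/665392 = 730.47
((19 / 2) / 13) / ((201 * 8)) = 19 / 41808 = 0.00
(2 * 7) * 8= 112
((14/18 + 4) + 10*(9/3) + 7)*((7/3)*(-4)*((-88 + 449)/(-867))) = 3800608/23409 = 162.36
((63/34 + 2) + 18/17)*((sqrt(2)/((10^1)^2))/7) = 167*sqrt(2)/23800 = 0.01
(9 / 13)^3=729 / 2197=0.33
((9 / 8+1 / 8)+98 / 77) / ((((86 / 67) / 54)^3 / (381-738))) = -234588595697883 / 3498308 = -67057730.68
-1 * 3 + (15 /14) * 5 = 33 /14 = 2.36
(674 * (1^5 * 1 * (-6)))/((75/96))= -129408/25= -5176.32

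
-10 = -10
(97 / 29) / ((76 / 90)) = 4365 / 1102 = 3.96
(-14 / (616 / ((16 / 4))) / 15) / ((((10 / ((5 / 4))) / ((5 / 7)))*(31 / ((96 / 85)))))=-4 / 202895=-0.00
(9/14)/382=0.00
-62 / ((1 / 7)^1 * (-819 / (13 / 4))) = 31 / 18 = 1.72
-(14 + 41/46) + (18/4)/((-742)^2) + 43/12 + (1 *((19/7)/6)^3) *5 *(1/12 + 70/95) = -627713679011/57439240992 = -10.93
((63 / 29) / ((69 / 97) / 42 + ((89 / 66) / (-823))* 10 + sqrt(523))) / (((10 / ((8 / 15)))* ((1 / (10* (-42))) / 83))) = 439491615986963232 / 103156543323322000835 - 796643018650667466432* sqrt(523) / 103156543323322000835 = -176.61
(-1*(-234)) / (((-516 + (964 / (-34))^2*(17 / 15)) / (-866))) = -12918555 / 25186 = -512.93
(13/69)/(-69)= -13/4761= -0.00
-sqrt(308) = -2*sqrt(77) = -17.55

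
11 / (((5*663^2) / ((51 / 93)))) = 11 / 4007835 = 0.00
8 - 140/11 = -52/11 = -4.73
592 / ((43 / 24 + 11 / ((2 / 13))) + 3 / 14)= 99456 / 12349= 8.05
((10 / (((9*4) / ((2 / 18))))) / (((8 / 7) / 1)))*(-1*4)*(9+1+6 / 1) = -140 / 81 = -1.73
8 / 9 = 0.89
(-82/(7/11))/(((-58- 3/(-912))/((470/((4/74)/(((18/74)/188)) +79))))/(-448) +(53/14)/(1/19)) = -1.79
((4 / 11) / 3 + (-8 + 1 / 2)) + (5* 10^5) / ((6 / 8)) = 666659.29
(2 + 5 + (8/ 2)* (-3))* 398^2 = -792020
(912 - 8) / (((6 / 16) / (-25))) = -60266.67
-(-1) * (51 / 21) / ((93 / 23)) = 391 / 651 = 0.60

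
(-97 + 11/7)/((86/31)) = -10354/301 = -34.40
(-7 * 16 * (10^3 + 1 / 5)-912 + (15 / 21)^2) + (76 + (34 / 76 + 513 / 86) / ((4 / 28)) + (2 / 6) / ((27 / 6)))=-609692394572 / 5404455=-112812.93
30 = 30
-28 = -28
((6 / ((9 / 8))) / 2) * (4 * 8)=256 / 3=85.33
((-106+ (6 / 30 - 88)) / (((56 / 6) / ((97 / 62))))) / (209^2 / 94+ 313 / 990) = -1312048287 / 18780747608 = -0.07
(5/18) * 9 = 5/2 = 2.50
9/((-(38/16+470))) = -72/3779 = -0.02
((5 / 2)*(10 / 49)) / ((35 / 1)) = 5 / 343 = 0.01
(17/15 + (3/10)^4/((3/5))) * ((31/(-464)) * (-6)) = 213311/464000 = 0.46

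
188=188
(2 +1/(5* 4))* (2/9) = 41/90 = 0.46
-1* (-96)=96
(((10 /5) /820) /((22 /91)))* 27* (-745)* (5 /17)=-1830465 /30668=-59.69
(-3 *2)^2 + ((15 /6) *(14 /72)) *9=323 /8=40.38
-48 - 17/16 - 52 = -1617/16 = -101.06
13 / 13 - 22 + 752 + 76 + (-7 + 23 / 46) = 1601 / 2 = 800.50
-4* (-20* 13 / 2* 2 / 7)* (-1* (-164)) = 170560 / 7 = 24365.71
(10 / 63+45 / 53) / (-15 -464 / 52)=-43745 / 1038429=-0.04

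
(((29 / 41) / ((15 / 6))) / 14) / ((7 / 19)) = 551 / 10045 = 0.05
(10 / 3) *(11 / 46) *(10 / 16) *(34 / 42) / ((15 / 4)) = 935 / 8694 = 0.11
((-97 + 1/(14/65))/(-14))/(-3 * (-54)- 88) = 1293/14504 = 0.09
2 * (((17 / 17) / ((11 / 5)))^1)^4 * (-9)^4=8201250 / 14641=560.16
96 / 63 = 32 / 21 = 1.52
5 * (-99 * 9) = -4455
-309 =-309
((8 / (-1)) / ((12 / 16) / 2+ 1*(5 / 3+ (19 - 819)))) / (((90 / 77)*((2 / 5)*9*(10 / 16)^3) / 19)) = 1089536 / 5875875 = 0.19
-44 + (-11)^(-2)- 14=-7017 / 121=-57.99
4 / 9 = 0.44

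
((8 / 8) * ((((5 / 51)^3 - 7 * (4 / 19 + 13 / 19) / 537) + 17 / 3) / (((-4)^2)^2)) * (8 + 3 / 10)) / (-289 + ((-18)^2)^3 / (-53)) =-11224741742809 / 39299560313319912960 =-0.00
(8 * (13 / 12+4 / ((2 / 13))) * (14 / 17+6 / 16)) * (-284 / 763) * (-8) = 773.26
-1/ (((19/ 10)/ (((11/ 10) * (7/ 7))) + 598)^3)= -1331/ 287104138173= -0.00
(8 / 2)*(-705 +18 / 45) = -2818.40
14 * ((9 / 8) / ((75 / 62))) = 651 / 50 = 13.02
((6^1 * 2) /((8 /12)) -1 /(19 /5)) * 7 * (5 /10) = 2359 /38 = 62.08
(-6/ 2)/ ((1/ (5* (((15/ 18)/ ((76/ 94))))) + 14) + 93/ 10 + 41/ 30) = -10575/ 87634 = -0.12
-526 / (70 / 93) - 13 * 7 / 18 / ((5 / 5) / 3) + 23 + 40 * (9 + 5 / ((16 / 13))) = -17692 / 105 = -168.50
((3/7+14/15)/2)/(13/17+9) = 2431/34860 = 0.07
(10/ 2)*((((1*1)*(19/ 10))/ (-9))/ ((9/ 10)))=-95/ 81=-1.17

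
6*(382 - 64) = 1908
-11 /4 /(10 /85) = -187 /8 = -23.38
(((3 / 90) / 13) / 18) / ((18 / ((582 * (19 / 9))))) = 1843 / 189540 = 0.01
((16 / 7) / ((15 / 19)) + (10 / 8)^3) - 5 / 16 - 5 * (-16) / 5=138001 / 6720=20.54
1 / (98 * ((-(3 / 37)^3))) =-50653 / 2646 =-19.14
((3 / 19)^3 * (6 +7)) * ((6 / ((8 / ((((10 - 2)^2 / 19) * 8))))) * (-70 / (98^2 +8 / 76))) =-0.01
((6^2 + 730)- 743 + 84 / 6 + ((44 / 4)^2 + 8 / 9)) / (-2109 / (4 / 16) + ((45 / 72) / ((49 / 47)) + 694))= -43120 / 2100897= -0.02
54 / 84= 0.64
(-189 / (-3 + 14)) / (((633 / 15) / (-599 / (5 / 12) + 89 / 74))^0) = -17.18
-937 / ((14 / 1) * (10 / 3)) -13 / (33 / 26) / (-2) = -69103 / 4620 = -14.96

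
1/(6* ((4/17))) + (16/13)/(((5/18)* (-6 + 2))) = -623/1560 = -0.40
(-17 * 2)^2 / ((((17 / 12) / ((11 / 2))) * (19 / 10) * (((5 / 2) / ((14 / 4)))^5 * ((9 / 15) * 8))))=6285818 / 2375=2646.66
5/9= 0.56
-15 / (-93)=5 / 31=0.16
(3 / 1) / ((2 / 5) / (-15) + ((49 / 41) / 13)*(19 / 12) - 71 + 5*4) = -159900 / 2711963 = -0.06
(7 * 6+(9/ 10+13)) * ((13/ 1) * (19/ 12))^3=8423695657/ 17280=487482.39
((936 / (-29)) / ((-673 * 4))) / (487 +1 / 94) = 21996 / 893468743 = 0.00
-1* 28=-28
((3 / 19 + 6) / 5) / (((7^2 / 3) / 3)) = 1053 / 4655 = 0.23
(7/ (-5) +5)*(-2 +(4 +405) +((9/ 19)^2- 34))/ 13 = 2425212/ 23465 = 103.35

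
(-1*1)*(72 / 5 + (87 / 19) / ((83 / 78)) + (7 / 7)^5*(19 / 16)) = -2509399 / 126160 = -19.89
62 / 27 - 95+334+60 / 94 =307015 / 1269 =241.93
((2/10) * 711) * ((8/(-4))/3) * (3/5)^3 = -12798/625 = -20.48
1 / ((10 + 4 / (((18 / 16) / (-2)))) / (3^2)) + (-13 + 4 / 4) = -231 / 26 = -8.88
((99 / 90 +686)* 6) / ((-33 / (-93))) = 639003 / 55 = 11618.24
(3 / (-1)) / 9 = -1 / 3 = -0.33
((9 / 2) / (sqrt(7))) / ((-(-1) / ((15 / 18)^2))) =25 * sqrt(7) / 56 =1.18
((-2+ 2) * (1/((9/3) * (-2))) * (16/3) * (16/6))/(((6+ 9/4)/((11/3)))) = 0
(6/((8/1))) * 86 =129/2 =64.50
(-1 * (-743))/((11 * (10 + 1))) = 6.14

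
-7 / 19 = -0.37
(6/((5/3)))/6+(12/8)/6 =17/20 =0.85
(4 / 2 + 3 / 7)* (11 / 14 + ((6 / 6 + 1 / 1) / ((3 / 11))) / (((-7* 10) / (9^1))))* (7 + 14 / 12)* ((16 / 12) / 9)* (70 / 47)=-2618 / 3807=-0.69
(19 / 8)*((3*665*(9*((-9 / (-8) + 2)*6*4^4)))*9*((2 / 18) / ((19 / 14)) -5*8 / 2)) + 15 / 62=-36692837999.76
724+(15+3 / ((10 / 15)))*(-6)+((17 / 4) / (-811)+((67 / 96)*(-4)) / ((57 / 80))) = 334541081 / 554724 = 603.08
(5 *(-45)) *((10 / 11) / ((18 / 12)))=-1500 / 11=-136.36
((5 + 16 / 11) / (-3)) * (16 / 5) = -1136 / 165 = -6.88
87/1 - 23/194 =86.88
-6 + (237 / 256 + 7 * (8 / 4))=8.93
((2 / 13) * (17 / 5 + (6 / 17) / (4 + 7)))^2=41190724 / 147744025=0.28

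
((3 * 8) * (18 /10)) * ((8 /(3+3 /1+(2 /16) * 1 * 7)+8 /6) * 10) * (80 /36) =2397.09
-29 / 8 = -3.62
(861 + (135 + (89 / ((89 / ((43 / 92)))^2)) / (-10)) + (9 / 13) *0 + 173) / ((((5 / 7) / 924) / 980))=697728047504103 / 470810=1481973720.83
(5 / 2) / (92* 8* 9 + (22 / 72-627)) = 0.00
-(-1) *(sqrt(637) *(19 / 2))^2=57489.25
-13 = -13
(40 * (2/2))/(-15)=-8/3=-2.67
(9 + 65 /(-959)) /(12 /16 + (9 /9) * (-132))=-34264 /503475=-0.07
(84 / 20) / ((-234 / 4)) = -14 / 195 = -0.07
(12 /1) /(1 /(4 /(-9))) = -16 /3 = -5.33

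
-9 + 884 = 875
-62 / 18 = -31 / 9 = -3.44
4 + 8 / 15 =68 / 15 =4.53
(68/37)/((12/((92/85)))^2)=2116/141525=0.01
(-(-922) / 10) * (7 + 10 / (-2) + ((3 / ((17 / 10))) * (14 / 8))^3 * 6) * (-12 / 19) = -4857343557 / 466735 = -10407.07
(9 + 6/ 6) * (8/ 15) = 16/ 3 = 5.33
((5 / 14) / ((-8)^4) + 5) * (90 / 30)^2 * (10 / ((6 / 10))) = 21504375 / 28672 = 750.01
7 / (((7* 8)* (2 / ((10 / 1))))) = 5 / 8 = 0.62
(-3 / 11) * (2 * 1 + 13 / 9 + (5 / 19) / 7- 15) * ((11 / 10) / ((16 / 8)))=13787 / 7980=1.73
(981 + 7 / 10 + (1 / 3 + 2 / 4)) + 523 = 1505.53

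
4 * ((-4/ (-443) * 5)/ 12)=0.02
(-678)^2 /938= 229842 /469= 490.07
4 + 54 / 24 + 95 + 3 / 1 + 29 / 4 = 223 / 2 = 111.50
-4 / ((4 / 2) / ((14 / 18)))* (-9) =14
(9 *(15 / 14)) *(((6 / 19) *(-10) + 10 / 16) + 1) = -31455 / 2128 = -14.78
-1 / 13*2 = -2 / 13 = -0.15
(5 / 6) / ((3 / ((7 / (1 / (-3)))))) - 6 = -71 / 6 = -11.83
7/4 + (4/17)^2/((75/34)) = 9053/5100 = 1.78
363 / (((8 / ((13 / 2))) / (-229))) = -1080651 / 16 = -67540.69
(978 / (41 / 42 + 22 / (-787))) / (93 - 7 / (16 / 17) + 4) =517228992 / 44914519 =11.52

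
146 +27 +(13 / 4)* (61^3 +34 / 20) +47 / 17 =501751287 / 680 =737869.54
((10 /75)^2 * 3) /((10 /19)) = 38 /375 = 0.10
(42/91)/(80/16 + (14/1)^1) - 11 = -2711/247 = -10.98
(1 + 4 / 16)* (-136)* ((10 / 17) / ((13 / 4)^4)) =-25600 / 28561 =-0.90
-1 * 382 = -382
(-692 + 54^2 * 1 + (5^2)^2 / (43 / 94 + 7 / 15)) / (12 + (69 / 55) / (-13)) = 2702072230 / 11089833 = 243.65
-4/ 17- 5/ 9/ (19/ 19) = -121/ 153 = -0.79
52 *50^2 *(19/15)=494000/3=164666.67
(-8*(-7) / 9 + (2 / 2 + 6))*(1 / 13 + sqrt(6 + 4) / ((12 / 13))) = 119 / 117 + 1547*sqrt(10) / 108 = 46.31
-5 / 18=-0.28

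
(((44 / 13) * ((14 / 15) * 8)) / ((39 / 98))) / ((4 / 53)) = 6399008 / 7605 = 841.42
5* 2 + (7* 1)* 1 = 17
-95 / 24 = -3.96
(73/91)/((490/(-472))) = -17228/22295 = -0.77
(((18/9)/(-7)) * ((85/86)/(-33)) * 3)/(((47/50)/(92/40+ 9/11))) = 0.09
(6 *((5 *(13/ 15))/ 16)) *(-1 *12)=-39/ 2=-19.50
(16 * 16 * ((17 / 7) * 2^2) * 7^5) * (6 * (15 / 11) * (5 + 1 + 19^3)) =25824034252800 / 11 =2347639477527.27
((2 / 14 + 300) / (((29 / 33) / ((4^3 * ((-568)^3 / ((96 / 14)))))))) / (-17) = 16940402935808 / 493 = 34361872080.75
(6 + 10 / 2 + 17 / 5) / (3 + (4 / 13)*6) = 104 / 35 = 2.97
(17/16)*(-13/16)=-221/256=-0.86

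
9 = 9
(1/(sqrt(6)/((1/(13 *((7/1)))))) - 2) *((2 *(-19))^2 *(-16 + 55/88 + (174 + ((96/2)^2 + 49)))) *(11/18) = -79789303/18 + 79789303 *sqrt(6)/19656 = -4422795.88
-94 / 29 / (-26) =47 / 377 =0.12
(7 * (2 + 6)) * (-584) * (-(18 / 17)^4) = 3433135104 / 83521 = 41105.05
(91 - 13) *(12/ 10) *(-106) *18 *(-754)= 673279776/ 5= 134655955.20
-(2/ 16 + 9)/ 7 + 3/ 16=-125/ 112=-1.12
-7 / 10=-0.70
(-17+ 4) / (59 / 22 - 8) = 2.44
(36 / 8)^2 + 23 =173 / 4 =43.25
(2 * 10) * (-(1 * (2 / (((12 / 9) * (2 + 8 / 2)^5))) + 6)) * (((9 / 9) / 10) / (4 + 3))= -31105 / 18144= -1.71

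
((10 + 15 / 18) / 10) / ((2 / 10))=5.42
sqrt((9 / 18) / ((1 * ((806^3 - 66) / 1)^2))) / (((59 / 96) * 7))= 24 * sqrt(2) / 108124752575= 0.00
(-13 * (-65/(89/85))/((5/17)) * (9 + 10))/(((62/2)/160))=742383200/2759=269076.91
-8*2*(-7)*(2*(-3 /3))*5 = -1120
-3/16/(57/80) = -5/19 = -0.26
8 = 8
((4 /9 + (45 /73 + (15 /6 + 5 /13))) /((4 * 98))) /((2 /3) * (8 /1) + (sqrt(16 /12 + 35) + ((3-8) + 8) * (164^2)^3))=0.00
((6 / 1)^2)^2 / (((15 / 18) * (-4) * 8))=-243 / 5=-48.60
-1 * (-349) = 349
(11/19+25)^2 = 236196/361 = 654.28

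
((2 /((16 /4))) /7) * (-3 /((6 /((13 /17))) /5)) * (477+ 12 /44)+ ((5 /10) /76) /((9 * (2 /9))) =-3704813 /56848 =-65.17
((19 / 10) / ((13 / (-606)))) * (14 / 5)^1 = -80598 / 325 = -247.99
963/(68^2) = 963/4624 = 0.21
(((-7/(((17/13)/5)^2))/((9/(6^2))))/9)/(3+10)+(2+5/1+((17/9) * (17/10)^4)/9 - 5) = 59518673/234090000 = 0.25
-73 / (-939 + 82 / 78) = 2847 / 36580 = 0.08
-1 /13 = -0.08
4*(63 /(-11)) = -252 /11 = -22.91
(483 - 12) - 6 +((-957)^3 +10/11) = -9641137298/11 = -876467027.09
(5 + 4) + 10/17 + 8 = 299/17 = 17.59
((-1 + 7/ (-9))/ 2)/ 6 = -4/ 27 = -0.15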